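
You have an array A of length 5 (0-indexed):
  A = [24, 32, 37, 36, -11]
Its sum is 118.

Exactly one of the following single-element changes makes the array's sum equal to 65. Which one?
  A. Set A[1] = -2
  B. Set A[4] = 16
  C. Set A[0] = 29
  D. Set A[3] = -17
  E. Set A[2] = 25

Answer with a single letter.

Option A: A[1] 32->-2, delta=-34, new_sum=118+(-34)=84
Option B: A[4] -11->16, delta=27, new_sum=118+(27)=145
Option C: A[0] 24->29, delta=5, new_sum=118+(5)=123
Option D: A[3] 36->-17, delta=-53, new_sum=118+(-53)=65 <-- matches target
Option E: A[2] 37->25, delta=-12, new_sum=118+(-12)=106

Answer: D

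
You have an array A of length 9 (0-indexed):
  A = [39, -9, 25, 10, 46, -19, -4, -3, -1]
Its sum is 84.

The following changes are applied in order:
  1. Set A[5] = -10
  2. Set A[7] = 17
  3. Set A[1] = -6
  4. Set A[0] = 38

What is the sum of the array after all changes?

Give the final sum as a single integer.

Answer: 115

Derivation:
Initial sum: 84
Change 1: A[5] -19 -> -10, delta = 9, sum = 93
Change 2: A[7] -3 -> 17, delta = 20, sum = 113
Change 3: A[1] -9 -> -6, delta = 3, sum = 116
Change 4: A[0] 39 -> 38, delta = -1, sum = 115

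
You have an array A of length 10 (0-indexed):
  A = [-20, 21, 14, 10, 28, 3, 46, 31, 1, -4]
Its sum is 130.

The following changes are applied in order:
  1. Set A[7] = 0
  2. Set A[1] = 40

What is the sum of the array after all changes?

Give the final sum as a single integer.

Initial sum: 130
Change 1: A[7] 31 -> 0, delta = -31, sum = 99
Change 2: A[1] 21 -> 40, delta = 19, sum = 118

Answer: 118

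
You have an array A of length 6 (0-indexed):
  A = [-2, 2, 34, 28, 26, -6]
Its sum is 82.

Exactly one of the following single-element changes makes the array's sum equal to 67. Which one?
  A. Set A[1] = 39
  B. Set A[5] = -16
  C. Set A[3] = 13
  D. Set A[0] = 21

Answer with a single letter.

Answer: C

Derivation:
Option A: A[1] 2->39, delta=37, new_sum=82+(37)=119
Option B: A[5] -6->-16, delta=-10, new_sum=82+(-10)=72
Option C: A[3] 28->13, delta=-15, new_sum=82+(-15)=67 <-- matches target
Option D: A[0] -2->21, delta=23, new_sum=82+(23)=105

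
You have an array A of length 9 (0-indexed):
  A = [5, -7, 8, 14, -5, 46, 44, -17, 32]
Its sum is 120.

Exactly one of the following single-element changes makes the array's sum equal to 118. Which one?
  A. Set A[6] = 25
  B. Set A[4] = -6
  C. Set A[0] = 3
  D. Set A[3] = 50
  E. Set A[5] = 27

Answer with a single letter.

Answer: C

Derivation:
Option A: A[6] 44->25, delta=-19, new_sum=120+(-19)=101
Option B: A[4] -5->-6, delta=-1, new_sum=120+(-1)=119
Option C: A[0] 5->3, delta=-2, new_sum=120+(-2)=118 <-- matches target
Option D: A[3] 14->50, delta=36, new_sum=120+(36)=156
Option E: A[5] 46->27, delta=-19, new_sum=120+(-19)=101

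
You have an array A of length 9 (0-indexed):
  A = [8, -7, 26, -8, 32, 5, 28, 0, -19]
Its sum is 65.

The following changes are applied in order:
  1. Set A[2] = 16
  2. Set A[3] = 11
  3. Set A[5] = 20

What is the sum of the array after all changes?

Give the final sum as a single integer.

Answer: 89

Derivation:
Initial sum: 65
Change 1: A[2] 26 -> 16, delta = -10, sum = 55
Change 2: A[3] -8 -> 11, delta = 19, sum = 74
Change 3: A[5] 5 -> 20, delta = 15, sum = 89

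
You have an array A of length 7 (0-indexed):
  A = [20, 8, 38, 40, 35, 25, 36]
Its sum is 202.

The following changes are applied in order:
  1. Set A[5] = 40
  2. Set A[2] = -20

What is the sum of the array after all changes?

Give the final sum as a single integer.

Initial sum: 202
Change 1: A[5] 25 -> 40, delta = 15, sum = 217
Change 2: A[2] 38 -> -20, delta = -58, sum = 159

Answer: 159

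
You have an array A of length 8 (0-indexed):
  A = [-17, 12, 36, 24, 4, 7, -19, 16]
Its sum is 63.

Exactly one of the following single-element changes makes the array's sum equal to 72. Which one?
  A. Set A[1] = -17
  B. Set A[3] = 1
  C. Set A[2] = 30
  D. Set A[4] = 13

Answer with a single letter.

Option A: A[1] 12->-17, delta=-29, new_sum=63+(-29)=34
Option B: A[3] 24->1, delta=-23, new_sum=63+(-23)=40
Option C: A[2] 36->30, delta=-6, new_sum=63+(-6)=57
Option D: A[4] 4->13, delta=9, new_sum=63+(9)=72 <-- matches target

Answer: D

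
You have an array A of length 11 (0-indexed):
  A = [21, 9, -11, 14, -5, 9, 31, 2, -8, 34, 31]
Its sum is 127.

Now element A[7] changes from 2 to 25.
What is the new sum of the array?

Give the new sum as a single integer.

Old value at index 7: 2
New value at index 7: 25
Delta = 25 - 2 = 23
New sum = old_sum + delta = 127 + (23) = 150

Answer: 150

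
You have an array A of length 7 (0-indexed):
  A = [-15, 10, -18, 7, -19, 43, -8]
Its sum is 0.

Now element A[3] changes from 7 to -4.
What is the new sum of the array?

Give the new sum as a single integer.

Old value at index 3: 7
New value at index 3: -4
Delta = -4 - 7 = -11
New sum = old_sum + delta = 0 + (-11) = -11

Answer: -11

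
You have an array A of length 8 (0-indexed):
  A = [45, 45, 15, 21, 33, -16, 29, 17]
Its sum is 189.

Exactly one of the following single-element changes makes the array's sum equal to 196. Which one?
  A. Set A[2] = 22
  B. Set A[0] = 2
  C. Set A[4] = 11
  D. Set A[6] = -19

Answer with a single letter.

Answer: A

Derivation:
Option A: A[2] 15->22, delta=7, new_sum=189+(7)=196 <-- matches target
Option B: A[0] 45->2, delta=-43, new_sum=189+(-43)=146
Option C: A[4] 33->11, delta=-22, new_sum=189+(-22)=167
Option D: A[6] 29->-19, delta=-48, new_sum=189+(-48)=141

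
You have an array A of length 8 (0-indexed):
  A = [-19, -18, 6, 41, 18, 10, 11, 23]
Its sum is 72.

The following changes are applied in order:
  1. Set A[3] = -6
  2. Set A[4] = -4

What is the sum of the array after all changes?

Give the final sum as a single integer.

Answer: 3

Derivation:
Initial sum: 72
Change 1: A[3] 41 -> -6, delta = -47, sum = 25
Change 2: A[4] 18 -> -4, delta = -22, sum = 3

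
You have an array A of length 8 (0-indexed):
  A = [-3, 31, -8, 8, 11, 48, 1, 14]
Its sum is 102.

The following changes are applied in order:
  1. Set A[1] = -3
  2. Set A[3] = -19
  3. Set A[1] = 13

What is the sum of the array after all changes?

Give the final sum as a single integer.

Initial sum: 102
Change 1: A[1] 31 -> -3, delta = -34, sum = 68
Change 2: A[3] 8 -> -19, delta = -27, sum = 41
Change 3: A[1] -3 -> 13, delta = 16, sum = 57

Answer: 57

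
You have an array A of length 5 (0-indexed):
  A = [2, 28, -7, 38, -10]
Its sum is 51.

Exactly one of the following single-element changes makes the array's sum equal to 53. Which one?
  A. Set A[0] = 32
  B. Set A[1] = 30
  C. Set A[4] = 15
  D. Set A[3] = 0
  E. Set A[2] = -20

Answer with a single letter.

Answer: B

Derivation:
Option A: A[0] 2->32, delta=30, new_sum=51+(30)=81
Option B: A[1] 28->30, delta=2, new_sum=51+(2)=53 <-- matches target
Option C: A[4] -10->15, delta=25, new_sum=51+(25)=76
Option D: A[3] 38->0, delta=-38, new_sum=51+(-38)=13
Option E: A[2] -7->-20, delta=-13, new_sum=51+(-13)=38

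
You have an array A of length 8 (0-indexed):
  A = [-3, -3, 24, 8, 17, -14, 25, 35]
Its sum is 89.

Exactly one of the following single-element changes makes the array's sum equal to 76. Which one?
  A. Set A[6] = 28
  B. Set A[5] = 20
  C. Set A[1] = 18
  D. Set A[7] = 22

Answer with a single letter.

Answer: D

Derivation:
Option A: A[6] 25->28, delta=3, new_sum=89+(3)=92
Option B: A[5] -14->20, delta=34, new_sum=89+(34)=123
Option C: A[1] -3->18, delta=21, new_sum=89+(21)=110
Option D: A[7] 35->22, delta=-13, new_sum=89+(-13)=76 <-- matches target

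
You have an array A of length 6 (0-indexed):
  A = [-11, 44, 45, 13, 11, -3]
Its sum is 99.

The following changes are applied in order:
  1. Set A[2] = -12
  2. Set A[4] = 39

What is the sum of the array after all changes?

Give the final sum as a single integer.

Answer: 70

Derivation:
Initial sum: 99
Change 1: A[2] 45 -> -12, delta = -57, sum = 42
Change 2: A[4] 11 -> 39, delta = 28, sum = 70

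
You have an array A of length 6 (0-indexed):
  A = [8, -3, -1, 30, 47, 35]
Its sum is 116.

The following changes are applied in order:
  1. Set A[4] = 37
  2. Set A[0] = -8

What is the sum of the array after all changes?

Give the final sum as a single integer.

Answer: 90

Derivation:
Initial sum: 116
Change 1: A[4] 47 -> 37, delta = -10, sum = 106
Change 2: A[0] 8 -> -8, delta = -16, sum = 90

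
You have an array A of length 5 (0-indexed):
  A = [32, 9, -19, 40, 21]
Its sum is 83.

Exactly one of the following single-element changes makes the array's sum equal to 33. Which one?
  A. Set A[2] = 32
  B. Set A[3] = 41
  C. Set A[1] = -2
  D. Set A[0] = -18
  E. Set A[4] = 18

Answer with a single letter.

Option A: A[2] -19->32, delta=51, new_sum=83+(51)=134
Option B: A[3] 40->41, delta=1, new_sum=83+(1)=84
Option C: A[1] 9->-2, delta=-11, new_sum=83+(-11)=72
Option D: A[0] 32->-18, delta=-50, new_sum=83+(-50)=33 <-- matches target
Option E: A[4] 21->18, delta=-3, new_sum=83+(-3)=80

Answer: D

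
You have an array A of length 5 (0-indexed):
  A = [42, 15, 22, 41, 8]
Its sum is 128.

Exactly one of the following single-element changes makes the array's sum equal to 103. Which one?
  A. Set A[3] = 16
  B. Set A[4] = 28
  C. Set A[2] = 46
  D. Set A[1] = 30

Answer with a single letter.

Answer: A

Derivation:
Option A: A[3] 41->16, delta=-25, new_sum=128+(-25)=103 <-- matches target
Option B: A[4] 8->28, delta=20, new_sum=128+(20)=148
Option C: A[2] 22->46, delta=24, new_sum=128+(24)=152
Option D: A[1] 15->30, delta=15, new_sum=128+(15)=143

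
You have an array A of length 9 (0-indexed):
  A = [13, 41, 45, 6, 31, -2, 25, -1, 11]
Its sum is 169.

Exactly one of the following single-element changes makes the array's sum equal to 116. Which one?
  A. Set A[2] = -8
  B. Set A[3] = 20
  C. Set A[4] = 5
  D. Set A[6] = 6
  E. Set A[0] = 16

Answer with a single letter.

Answer: A

Derivation:
Option A: A[2] 45->-8, delta=-53, new_sum=169+(-53)=116 <-- matches target
Option B: A[3] 6->20, delta=14, new_sum=169+(14)=183
Option C: A[4] 31->5, delta=-26, new_sum=169+(-26)=143
Option D: A[6] 25->6, delta=-19, new_sum=169+(-19)=150
Option E: A[0] 13->16, delta=3, new_sum=169+(3)=172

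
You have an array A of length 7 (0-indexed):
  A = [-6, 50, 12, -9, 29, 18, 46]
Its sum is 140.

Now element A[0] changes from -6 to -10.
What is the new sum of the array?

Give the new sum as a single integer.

Old value at index 0: -6
New value at index 0: -10
Delta = -10 - -6 = -4
New sum = old_sum + delta = 140 + (-4) = 136

Answer: 136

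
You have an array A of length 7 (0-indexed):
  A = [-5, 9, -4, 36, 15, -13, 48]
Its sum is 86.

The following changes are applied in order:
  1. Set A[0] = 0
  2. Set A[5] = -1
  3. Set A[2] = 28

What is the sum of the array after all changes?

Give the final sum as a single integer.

Initial sum: 86
Change 1: A[0] -5 -> 0, delta = 5, sum = 91
Change 2: A[5] -13 -> -1, delta = 12, sum = 103
Change 3: A[2] -4 -> 28, delta = 32, sum = 135

Answer: 135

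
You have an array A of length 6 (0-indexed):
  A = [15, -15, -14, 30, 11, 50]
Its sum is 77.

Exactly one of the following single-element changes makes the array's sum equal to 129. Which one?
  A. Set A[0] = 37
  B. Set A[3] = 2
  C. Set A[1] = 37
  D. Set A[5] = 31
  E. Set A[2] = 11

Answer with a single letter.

Answer: C

Derivation:
Option A: A[0] 15->37, delta=22, new_sum=77+(22)=99
Option B: A[3] 30->2, delta=-28, new_sum=77+(-28)=49
Option C: A[1] -15->37, delta=52, new_sum=77+(52)=129 <-- matches target
Option D: A[5] 50->31, delta=-19, new_sum=77+(-19)=58
Option E: A[2] -14->11, delta=25, new_sum=77+(25)=102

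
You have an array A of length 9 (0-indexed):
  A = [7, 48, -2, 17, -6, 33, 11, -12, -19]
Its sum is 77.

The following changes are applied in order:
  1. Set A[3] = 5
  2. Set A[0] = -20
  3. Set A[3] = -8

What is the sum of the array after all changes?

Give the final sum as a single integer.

Initial sum: 77
Change 1: A[3] 17 -> 5, delta = -12, sum = 65
Change 2: A[0] 7 -> -20, delta = -27, sum = 38
Change 3: A[3] 5 -> -8, delta = -13, sum = 25

Answer: 25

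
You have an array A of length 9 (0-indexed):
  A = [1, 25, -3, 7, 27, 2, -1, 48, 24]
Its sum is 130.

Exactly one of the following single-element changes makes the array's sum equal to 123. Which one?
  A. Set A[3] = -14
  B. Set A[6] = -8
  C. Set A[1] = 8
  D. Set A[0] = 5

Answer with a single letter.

Option A: A[3] 7->-14, delta=-21, new_sum=130+(-21)=109
Option B: A[6] -1->-8, delta=-7, new_sum=130+(-7)=123 <-- matches target
Option C: A[1] 25->8, delta=-17, new_sum=130+(-17)=113
Option D: A[0] 1->5, delta=4, new_sum=130+(4)=134

Answer: B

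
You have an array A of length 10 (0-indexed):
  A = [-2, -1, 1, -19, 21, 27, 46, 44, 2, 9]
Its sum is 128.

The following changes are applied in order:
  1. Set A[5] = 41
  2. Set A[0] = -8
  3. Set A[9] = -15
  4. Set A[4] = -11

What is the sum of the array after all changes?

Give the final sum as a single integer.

Answer: 80

Derivation:
Initial sum: 128
Change 1: A[5] 27 -> 41, delta = 14, sum = 142
Change 2: A[0] -2 -> -8, delta = -6, sum = 136
Change 3: A[9] 9 -> -15, delta = -24, sum = 112
Change 4: A[4] 21 -> -11, delta = -32, sum = 80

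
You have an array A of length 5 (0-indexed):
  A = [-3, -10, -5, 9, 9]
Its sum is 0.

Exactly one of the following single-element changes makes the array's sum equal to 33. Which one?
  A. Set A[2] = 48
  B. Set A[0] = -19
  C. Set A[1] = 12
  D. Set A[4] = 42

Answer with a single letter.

Answer: D

Derivation:
Option A: A[2] -5->48, delta=53, new_sum=0+(53)=53
Option B: A[0] -3->-19, delta=-16, new_sum=0+(-16)=-16
Option C: A[1] -10->12, delta=22, new_sum=0+(22)=22
Option D: A[4] 9->42, delta=33, new_sum=0+(33)=33 <-- matches target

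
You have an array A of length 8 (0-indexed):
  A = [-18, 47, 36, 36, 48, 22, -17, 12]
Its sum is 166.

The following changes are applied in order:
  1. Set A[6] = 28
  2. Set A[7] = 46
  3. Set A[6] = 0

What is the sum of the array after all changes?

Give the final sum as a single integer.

Answer: 217

Derivation:
Initial sum: 166
Change 1: A[6] -17 -> 28, delta = 45, sum = 211
Change 2: A[7] 12 -> 46, delta = 34, sum = 245
Change 3: A[6] 28 -> 0, delta = -28, sum = 217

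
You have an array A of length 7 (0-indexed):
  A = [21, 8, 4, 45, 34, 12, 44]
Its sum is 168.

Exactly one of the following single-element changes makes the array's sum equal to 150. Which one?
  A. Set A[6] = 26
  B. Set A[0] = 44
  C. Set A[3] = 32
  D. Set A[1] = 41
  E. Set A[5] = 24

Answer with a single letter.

Answer: A

Derivation:
Option A: A[6] 44->26, delta=-18, new_sum=168+(-18)=150 <-- matches target
Option B: A[0] 21->44, delta=23, new_sum=168+(23)=191
Option C: A[3] 45->32, delta=-13, new_sum=168+(-13)=155
Option D: A[1] 8->41, delta=33, new_sum=168+(33)=201
Option E: A[5] 12->24, delta=12, new_sum=168+(12)=180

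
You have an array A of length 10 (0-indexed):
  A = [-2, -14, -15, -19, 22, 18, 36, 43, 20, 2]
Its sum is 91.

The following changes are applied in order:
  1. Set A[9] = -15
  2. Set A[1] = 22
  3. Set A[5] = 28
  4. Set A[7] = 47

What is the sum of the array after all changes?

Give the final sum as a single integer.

Initial sum: 91
Change 1: A[9] 2 -> -15, delta = -17, sum = 74
Change 2: A[1] -14 -> 22, delta = 36, sum = 110
Change 3: A[5] 18 -> 28, delta = 10, sum = 120
Change 4: A[7] 43 -> 47, delta = 4, sum = 124

Answer: 124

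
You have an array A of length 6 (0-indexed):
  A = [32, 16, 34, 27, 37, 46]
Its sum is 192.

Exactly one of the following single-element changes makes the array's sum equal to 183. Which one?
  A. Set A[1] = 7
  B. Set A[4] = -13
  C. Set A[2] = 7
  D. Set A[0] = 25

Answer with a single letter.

Option A: A[1] 16->7, delta=-9, new_sum=192+(-9)=183 <-- matches target
Option B: A[4] 37->-13, delta=-50, new_sum=192+(-50)=142
Option C: A[2] 34->7, delta=-27, new_sum=192+(-27)=165
Option D: A[0] 32->25, delta=-7, new_sum=192+(-7)=185

Answer: A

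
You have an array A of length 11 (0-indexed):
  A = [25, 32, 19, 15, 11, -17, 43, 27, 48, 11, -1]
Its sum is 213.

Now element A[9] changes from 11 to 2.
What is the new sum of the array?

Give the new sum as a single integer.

Answer: 204

Derivation:
Old value at index 9: 11
New value at index 9: 2
Delta = 2 - 11 = -9
New sum = old_sum + delta = 213 + (-9) = 204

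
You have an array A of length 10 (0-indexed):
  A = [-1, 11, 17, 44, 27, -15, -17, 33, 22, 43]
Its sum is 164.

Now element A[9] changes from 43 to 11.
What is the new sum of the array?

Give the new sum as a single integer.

Answer: 132

Derivation:
Old value at index 9: 43
New value at index 9: 11
Delta = 11 - 43 = -32
New sum = old_sum + delta = 164 + (-32) = 132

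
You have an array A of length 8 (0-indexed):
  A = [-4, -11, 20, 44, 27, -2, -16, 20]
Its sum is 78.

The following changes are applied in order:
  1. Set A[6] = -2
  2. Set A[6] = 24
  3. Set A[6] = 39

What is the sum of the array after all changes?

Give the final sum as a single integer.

Answer: 133

Derivation:
Initial sum: 78
Change 1: A[6] -16 -> -2, delta = 14, sum = 92
Change 2: A[6] -2 -> 24, delta = 26, sum = 118
Change 3: A[6] 24 -> 39, delta = 15, sum = 133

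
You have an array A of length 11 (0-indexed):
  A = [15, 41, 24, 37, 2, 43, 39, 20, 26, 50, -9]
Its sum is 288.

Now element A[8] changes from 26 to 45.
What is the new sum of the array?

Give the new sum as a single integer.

Answer: 307

Derivation:
Old value at index 8: 26
New value at index 8: 45
Delta = 45 - 26 = 19
New sum = old_sum + delta = 288 + (19) = 307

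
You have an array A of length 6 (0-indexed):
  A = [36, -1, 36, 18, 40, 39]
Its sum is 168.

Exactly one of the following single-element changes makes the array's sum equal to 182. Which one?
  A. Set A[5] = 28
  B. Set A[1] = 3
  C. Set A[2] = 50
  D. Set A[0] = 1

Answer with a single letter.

Option A: A[5] 39->28, delta=-11, new_sum=168+(-11)=157
Option B: A[1] -1->3, delta=4, new_sum=168+(4)=172
Option C: A[2] 36->50, delta=14, new_sum=168+(14)=182 <-- matches target
Option D: A[0] 36->1, delta=-35, new_sum=168+(-35)=133

Answer: C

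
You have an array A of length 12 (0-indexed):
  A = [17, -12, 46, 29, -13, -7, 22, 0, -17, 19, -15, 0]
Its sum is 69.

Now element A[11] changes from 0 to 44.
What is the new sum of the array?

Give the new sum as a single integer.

Answer: 113

Derivation:
Old value at index 11: 0
New value at index 11: 44
Delta = 44 - 0 = 44
New sum = old_sum + delta = 69 + (44) = 113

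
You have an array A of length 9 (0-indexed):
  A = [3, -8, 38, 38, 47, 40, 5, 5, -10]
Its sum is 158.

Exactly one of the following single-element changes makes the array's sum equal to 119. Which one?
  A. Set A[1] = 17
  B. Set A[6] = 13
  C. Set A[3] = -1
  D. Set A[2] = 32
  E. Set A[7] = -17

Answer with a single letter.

Option A: A[1] -8->17, delta=25, new_sum=158+(25)=183
Option B: A[6] 5->13, delta=8, new_sum=158+(8)=166
Option C: A[3] 38->-1, delta=-39, new_sum=158+(-39)=119 <-- matches target
Option D: A[2] 38->32, delta=-6, new_sum=158+(-6)=152
Option E: A[7] 5->-17, delta=-22, new_sum=158+(-22)=136

Answer: C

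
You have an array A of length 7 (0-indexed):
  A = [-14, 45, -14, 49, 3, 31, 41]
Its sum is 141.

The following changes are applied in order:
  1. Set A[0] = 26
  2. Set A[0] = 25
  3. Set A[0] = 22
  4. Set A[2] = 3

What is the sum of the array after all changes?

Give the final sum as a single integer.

Initial sum: 141
Change 1: A[0] -14 -> 26, delta = 40, sum = 181
Change 2: A[0] 26 -> 25, delta = -1, sum = 180
Change 3: A[0] 25 -> 22, delta = -3, sum = 177
Change 4: A[2] -14 -> 3, delta = 17, sum = 194

Answer: 194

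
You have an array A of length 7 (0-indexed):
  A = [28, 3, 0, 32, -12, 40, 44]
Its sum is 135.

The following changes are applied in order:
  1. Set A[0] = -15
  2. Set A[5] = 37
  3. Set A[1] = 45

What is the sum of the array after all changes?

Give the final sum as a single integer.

Answer: 131

Derivation:
Initial sum: 135
Change 1: A[0] 28 -> -15, delta = -43, sum = 92
Change 2: A[5] 40 -> 37, delta = -3, sum = 89
Change 3: A[1] 3 -> 45, delta = 42, sum = 131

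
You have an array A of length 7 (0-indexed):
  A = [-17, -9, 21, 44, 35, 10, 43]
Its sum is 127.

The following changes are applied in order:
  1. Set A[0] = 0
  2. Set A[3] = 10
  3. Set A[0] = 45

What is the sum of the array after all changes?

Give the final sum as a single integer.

Answer: 155

Derivation:
Initial sum: 127
Change 1: A[0] -17 -> 0, delta = 17, sum = 144
Change 2: A[3] 44 -> 10, delta = -34, sum = 110
Change 3: A[0] 0 -> 45, delta = 45, sum = 155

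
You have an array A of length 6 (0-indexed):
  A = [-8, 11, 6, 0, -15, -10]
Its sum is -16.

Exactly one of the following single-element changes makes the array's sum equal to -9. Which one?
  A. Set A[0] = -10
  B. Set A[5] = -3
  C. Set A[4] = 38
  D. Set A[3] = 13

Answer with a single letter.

Option A: A[0] -8->-10, delta=-2, new_sum=-16+(-2)=-18
Option B: A[5] -10->-3, delta=7, new_sum=-16+(7)=-9 <-- matches target
Option C: A[4] -15->38, delta=53, new_sum=-16+(53)=37
Option D: A[3] 0->13, delta=13, new_sum=-16+(13)=-3

Answer: B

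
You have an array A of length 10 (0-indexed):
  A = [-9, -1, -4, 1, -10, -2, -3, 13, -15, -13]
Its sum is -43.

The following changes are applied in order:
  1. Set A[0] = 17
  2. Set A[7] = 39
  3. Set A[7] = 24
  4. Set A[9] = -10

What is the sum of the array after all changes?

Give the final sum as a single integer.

Initial sum: -43
Change 1: A[0] -9 -> 17, delta = 26, sum = -17
Change 2: A[7] 13 -> 39, delta = 26, sum = 9
Change 3: A[7] 39 -> 24, delta = -15, sum = -6
Change 4: A[9] -13 -> -10, delta = 3, sum = -3

Answer: -3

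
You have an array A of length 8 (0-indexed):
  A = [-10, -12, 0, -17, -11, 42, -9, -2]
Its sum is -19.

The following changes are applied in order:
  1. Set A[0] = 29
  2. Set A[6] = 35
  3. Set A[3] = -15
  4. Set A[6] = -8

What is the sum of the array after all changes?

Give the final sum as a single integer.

Answer: 23

Derivation:
Initial sum: -19
Change 1: A[0] -10 -> 29, delta = 39, sum = 20
Change 2: A[6] -9 -> 35, delta = 44, sum = 64
Change 3: A[3] -17 -> -15, delta = 2, sum = 66
Change 4: A[6] 35 -> -8, delta = -43, sum = 23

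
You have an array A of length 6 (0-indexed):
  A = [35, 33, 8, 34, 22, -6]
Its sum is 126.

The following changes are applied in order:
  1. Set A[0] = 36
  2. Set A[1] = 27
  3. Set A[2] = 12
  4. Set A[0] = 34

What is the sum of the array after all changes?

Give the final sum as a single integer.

Answer: 123

Derivation:
Initial sum: 126
Change 1: A[0] 35 -> 36, delta = 1, sum = 127
Change 2: A[1] 33 -> 27, delta = -6, sum = 121
Change 3: A[2] 8 -> 12, delta = 4, sum = 125
Change 4: A[0] 36 -> 34, delta = -2, sum = 123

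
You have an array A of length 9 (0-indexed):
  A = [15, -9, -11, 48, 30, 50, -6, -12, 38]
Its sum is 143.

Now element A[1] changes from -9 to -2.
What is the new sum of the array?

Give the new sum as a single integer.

Old value at index 1: -9
New value at index 1: -2
Delta = -2 - -9 = 7
New sum = old_sum + delta = 143 + (7) = 150

Answer: 150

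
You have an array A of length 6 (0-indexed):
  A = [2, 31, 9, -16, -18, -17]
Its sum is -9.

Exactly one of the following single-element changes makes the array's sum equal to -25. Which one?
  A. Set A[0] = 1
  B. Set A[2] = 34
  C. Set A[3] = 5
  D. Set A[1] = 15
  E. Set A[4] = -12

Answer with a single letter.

Option A: A[0] 2->1, delta=-1, new_sum=-9+(-1)=-10
Option B: A[2] 9->34, delta=25, new_sum=-9+(25)=16
Option C: A[3] -16->5, delta=21, new_sum=-9+(21)=12
Option D: A[1] 31->15, delta=-16, new_sum=-9+(-16)=-25 <-- matches target
Option E: A[4] -18->-12, delta=6, new_sum=-9+(6)=-3

Answer: D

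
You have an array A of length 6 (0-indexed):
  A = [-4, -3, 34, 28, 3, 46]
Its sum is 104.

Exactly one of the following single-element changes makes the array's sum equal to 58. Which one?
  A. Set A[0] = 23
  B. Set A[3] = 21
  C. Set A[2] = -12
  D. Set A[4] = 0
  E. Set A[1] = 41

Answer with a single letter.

Option A: A[0] -4->23, delta=27, new_sum=104+(27)=131
Option B: A[3] 28->21, delta=-7, new_sum=104+(-7)=97
Option C: A[2] 34->-12, delta=-46, new_sum=104+(-46)=58 <-- matches target
Option D: A[4] 3->0, delta=-3, new_sum=104+(-3)=101
Option E: A[1] -3->41, delta=44, new_sum=104+(44)=148

Answer: C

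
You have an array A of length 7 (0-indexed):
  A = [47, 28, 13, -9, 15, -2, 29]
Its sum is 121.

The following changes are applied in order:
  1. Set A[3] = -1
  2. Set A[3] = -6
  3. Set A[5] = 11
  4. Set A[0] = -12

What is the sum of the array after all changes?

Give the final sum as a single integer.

Initial sum: 121
Change 1: A[3] -9 -> -1, delta = 8, sum = 129
Change 2: A[3] -1 -> -6, delta = -5, sum = 124
Change 3: A[5] -2 -> 11, delta = 13, sum = 137
Change 4: A[0] 47 -> -12, delta = -59, sum = 78

Answer: 78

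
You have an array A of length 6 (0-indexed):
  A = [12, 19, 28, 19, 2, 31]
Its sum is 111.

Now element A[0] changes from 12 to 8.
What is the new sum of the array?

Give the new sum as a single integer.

Answer: 107

Derivation:
Old value at index 0: 12
New value at index 0: 8
Delta = 8 - 12 = -4
New sum = old_sum + delta = 111 + (-4) = 107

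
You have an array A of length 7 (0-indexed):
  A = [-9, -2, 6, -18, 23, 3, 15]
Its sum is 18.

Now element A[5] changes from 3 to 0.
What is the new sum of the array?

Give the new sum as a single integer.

Answer: 15

Derivation:
Old value at index 5: 3
New value at index 5: 0
Delta = 0 - 3 = -3
New sum = old_sum + delta = 18 + (-3) = 15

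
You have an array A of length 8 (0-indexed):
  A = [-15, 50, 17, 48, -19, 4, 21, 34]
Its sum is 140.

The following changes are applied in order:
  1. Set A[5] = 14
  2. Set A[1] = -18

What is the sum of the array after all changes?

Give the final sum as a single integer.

Initial sum: 140
Change 1: A[5] 4 -> 14, delta = 10, sum = 150
Change 2: A[1] 50 -> -18, delta = -68, sum = 82

Answer: 82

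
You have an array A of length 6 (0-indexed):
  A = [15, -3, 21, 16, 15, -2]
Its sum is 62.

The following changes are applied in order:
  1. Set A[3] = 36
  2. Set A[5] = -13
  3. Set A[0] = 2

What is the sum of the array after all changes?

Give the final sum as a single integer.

Answer: 58

Derivation:
Initial sum: 62
Change 1: A[3] 16 -> 36, delta = 20, sum = 82
Change 2: A[5] -2 -> -13, delta = -11, sum = 71
Change 3: A[0] 15 -> 2, delta = -13, sum = 58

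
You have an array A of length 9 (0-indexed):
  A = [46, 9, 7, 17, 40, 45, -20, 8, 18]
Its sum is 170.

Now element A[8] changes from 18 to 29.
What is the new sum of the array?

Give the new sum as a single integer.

Old value at index 8: 18
New value at index 8: 29
Delta = 29 - 18 = 11
New sum = old_sum + delta = 170 + (11) = 181

Answer: 181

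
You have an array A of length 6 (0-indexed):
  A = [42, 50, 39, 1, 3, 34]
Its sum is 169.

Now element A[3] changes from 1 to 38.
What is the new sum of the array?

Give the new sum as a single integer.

Answer: 206

Derivation:
Old value at index 3: 1
New value at index 3: 38
Delta = 38 - 1 = 37
New sum = old_sum + delta = 169 + (37) = 206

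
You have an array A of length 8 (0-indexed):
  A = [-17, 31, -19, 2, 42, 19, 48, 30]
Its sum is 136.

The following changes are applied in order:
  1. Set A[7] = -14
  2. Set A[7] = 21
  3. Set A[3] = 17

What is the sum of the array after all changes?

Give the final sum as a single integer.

Initial sum: 136
Change 1: A[7] 30 -> -14, delta = -44, sum = 92
Change 2: A[7] -14 -> 21, delta = 35, sum = 127
Change 3: A[3] 2 -> 17, delta = 15, sum = 142

Answer: 142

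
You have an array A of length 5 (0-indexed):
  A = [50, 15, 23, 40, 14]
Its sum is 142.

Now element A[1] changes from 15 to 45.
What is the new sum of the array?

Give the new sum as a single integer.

Old value at index 1: 15
New value at index 1: 45
Delta = 45 - 15 = 30
New sum = old_sum + delta = 142 + (30) = 172

Answer: 172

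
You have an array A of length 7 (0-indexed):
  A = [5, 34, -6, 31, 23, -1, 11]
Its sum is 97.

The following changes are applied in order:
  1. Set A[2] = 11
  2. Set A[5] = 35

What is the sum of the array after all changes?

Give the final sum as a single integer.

Initial sum: 97
Change 1: A[2] -6 -> 11, delta = 17, sum = 114
Change 2: A[5] -1 -> 35, delta = 36, sum = 150

Answer: 150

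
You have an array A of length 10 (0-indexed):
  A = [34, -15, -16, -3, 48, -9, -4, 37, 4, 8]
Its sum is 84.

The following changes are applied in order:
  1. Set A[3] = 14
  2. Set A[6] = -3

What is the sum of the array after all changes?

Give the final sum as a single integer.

Answer: 102

Derivation:
Initial sum: 84
Change 1: A[3] -3 -> 14, delta = 17, sum = 101
Change 2: A[6] -4 -> -3, delta = 1, sum = 102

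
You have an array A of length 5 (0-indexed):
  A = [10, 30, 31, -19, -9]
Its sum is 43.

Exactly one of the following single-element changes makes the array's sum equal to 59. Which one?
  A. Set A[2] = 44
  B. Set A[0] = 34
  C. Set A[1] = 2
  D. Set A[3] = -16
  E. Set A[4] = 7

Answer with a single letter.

Option A: A[2] 31->44, delta=13, new_sum=43+(13)=56
Option B: A[0] 10->34, delta=24, new_sum=43+(24)=67
Option C: A[1] 30->2, delta=-28, new_sum=43+(-28)=15
Option D: A[3] -19->-16, delta=3, new_sum=43+(3)=46
Option E: A[4] -9->7, delta=16, new_sum=43+(16)=59 <-- matches target

Answer: E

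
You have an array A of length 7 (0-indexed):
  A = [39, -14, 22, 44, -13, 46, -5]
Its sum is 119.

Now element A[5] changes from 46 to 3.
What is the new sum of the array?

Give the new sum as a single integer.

Old value at index 5: 46
New value at index 5: 3
Delta = 3 - 46 = -43
New sum = old_sum + delta = 119 + (-43) = 76

Answer: 76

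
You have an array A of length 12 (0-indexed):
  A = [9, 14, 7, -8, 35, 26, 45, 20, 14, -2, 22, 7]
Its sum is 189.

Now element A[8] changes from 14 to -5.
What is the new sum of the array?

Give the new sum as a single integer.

Answer: 170

Derivation:
Old value at index 8: 14
New value at index 8: -5
Delta = -5 - 14 = -19
New sum = old_sum + delta = 189 + (-19) = 170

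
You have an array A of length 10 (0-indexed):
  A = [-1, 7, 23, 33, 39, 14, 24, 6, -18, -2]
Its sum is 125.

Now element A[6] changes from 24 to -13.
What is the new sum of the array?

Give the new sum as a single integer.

Old value at index 6: 24
New value at index 6: -13
Delta = -13 - 24 = -37
New sum = old_sum + delta = 125 + (-37) = 88

Answer: 88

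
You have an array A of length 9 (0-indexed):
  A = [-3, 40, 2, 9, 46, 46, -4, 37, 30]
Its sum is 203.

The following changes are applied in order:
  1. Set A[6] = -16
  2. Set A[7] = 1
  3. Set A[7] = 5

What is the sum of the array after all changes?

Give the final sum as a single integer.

Answer: 159

Derivation:
Initial sum: 203
Change 1: A[6] -4 -> -16, delta = -12, sum = 191
Change 2: A[7] 37 -> 1, delta = -36, sum = 155
Change 3: A[7] 1 -> 5, delta = 4, sum = 159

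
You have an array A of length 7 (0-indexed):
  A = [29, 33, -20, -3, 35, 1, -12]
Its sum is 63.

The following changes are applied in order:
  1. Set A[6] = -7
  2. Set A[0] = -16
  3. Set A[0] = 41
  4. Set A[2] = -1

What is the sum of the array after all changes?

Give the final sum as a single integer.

Answer: 99

Derivation:
Initial sum: 63
Change 1: A[6] -12 -> -7, delta = 5, sum = 68
Change 2: A[0] 29 -> -16, delta = -45, sum = 23
Change 3: A[0] -16 -> 41, delta = 57, sum = 80
Change 4: A[2] -20 -> -1, delta = 19, sum = 99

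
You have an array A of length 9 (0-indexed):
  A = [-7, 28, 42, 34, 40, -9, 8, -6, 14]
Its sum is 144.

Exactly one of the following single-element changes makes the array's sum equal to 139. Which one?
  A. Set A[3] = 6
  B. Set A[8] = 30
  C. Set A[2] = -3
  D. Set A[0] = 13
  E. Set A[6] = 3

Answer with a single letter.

Option A: A[3] 34->6, delta=-28, new_sum=144+(-28)=116
Option B: A[8] 14->30, delta=16, new_sum=144+(16)=160
Option C: A[2] 42->-3, delta=-45, new_sum=144+(-45)=99
Option D: A[0] -7->13, delta=20, new_sum=144+(20)=164
Option E: A[6] 8->3, delta=-5, new_sum=144+(-5)=139 <-- matches target

Answer: E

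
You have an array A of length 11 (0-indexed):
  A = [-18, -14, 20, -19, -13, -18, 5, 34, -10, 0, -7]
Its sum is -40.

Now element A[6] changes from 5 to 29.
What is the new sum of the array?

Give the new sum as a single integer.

Old value at index 6: 5
New value at index 6: 29
Delta = 29 - 5 = 24
New sum = old_sum + delta = -40 + (24) = -16

Answer: -16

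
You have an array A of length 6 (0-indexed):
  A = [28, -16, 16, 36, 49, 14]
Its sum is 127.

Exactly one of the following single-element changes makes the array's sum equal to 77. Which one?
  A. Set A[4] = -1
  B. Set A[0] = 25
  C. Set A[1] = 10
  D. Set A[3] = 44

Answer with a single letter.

Option A: A[4] 49->-1, delta=-50, new_sum=127+(-50)=77 <-- matches target
Option B: A[0] 28->25, delta=-3, new_sum=127+(-3)=124
Option C: A[1] -16->10, delta=26, new_sum=127+(26)=153
Option D: A[3] 36->44, delta=8, new_sum=127+(8)=135

Answer: A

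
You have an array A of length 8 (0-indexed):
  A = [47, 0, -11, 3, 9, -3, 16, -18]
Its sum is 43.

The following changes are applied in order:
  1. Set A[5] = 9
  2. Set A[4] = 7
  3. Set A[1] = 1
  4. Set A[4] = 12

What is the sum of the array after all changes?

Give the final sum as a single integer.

Answer: 59

Derivation:
Initial sum: 43
Change 1: A[5] -3 -> 9, delta = 12, sum = 55
Change 2: A[4] 9 -> 7, delta = -2, sum = 53
Change 3: A[1] 0 -> 1, delta = 1, sum = 54
Change 4: A[4] 7 -> 12, delta = 5, sum = 59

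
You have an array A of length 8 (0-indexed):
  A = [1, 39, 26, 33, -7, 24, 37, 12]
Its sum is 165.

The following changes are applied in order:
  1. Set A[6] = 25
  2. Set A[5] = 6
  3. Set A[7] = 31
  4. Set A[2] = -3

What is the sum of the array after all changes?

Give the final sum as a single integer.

Initial sum: 165
Change 1: A[6] 37 -> 25, delta = -12, sum = 153
Change 2: A[5] 24 -> 6, delta = -18, sum = 135
Change 3: A[7] 12 -> 31, delta = 19, sum = 154
Change 4: A[2] 26 -> -3, delta = -29, sum = 125

Answer: 125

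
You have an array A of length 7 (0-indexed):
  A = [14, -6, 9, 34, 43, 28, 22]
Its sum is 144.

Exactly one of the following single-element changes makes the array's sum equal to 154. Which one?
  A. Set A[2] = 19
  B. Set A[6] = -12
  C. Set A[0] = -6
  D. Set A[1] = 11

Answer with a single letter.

Option A: A[2] 9->19, delta=10, new_sum=144+(10)=154 <-- matches target
Option B: A[6] 22->-12, delta=-34, new_sum=144+(-34)=110
Option C: A[0] 14->-6, delta=-20, new_sum=144+(-20)=124
Option D: A[1] -6->11, delta=17, new_sum=144+(17)=161

Answer: A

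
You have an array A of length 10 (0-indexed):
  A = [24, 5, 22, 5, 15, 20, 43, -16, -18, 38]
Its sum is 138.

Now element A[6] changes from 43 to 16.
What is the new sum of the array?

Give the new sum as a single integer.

Old value at index 6: 43
New value at index 6: 16
Delta = 16 - 43 = -27
New sum = old_sum + delta = 138 + (-27) = 111

Answer: 111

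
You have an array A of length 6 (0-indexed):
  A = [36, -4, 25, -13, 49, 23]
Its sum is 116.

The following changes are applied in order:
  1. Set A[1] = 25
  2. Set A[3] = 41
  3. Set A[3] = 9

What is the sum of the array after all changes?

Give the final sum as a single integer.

Initial sum: 116
Change 1: A[1] -4 -> 25, delta = 29, sum = 145
Change 2: A[3] -13 -> 41, delta = 54, sum = 199
Change 3: A[3] 41 -> 9, delta = -32, sum = 167

Answer: 167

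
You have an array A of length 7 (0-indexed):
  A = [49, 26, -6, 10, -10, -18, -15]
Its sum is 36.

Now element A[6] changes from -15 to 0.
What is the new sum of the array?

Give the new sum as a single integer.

Old value at index 6: -15
New value at index 6: 0
Delta = 0 - -15 = 15
New sum = old_sum + delta = 36 + (15) = 51

Answer: 51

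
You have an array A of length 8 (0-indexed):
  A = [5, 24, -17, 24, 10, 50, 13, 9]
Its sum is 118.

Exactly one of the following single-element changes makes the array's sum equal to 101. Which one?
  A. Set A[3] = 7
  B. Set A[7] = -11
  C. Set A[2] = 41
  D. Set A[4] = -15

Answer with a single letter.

Answer: A

Derivation:
Option A: A[3] 24->7, delta=-17, new_sum=118+(-17)=101 <-- matches target
Option B: A[7] 9->-11, delta=-20, new_sum=118+(-20)=98
Option C: A[2] -17->41, delta=58, new_sum=118+(58)=176
Option D: A[4] 10->-15, delta=-25, new_sum=118+(-25)=93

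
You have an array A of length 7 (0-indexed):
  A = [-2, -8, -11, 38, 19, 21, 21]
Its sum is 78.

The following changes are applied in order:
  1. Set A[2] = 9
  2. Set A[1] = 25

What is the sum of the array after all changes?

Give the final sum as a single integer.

Initial sum: 78
Change 1: A[2] -11 -> 9, delta = 20, sum = 98
Change 2: A[1] -8 -> 25, delta = 33, sum = 131

Answer: 131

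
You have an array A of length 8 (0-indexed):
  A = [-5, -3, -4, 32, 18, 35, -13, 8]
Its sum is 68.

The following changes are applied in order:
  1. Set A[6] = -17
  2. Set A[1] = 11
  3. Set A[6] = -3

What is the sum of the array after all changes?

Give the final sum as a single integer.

Answer: 92

Derivation:
Initial sum: 68
Change 1: A[6] -13 -> -17, delta = -4, sum = 64
Change 2: A[1] -3 -> 11, delta = 14, sum = 78
Change 3: A[6] -17 -> -3, delta = 14, sum = 92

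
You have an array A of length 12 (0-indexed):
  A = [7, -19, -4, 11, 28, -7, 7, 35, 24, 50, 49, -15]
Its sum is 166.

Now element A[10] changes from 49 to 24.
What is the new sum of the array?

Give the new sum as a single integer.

Old value at index 10: 49
New value at index 10: 24
Delta = 24 - 49 = -25
New sum = old_sum + delta = 166 + (-25) = 141

Answer: 141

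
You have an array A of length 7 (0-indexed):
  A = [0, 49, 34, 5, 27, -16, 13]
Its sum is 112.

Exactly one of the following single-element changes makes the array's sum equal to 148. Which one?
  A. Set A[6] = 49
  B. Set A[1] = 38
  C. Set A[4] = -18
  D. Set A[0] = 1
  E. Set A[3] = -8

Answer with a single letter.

Answer: A

Derivation:
Option A: A[6] 13->49, delta=36, new_sum=112+(36)=148 <-- matches target
Option B: A[1] 49->38, delta=-11, new_sum=112+(-11)=101
Option C: A[4] 27->-18, delta=-45, new_sum=112+(-45)=67
Option D: A[0] 0->1, delta=1, new_sum=112+(1)=113
Option E: A[3] 5->-8, delta=-13, new_sum=112+(-13)=99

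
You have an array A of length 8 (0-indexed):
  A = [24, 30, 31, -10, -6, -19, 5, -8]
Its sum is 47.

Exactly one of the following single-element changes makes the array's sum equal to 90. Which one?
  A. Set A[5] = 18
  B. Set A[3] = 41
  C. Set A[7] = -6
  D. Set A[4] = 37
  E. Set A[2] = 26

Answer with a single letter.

Answer: D

Derivation:
Option A: A[5] -19->18, delta=37, new_sum=47+(37)=84
Option B: A[3] -10->41, delta=51, new_sum=47+(51)=98
Option C: A[7] -8->-6, delta=2, new_sum=47+(2)=49
Option D: A[4] -6->37, delta=43, new_sum=47+(43)=90 <-- matches target
Option E: A[2] 31->26, delta=-5, new_sum=47+(-5)=42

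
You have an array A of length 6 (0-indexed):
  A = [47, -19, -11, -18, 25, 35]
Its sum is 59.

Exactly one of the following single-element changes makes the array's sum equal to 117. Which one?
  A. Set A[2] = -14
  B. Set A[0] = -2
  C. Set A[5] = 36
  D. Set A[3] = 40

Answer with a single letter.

Option A: A[2] -11->-14, delta=-3, new_sum=59+(-3)=56
Option B: A[0] 47->-2, delta=-49, new_sum=59+(-49)=10
Option C: A[5] 35->36, delta=1, new_sum=59+(1)=60
Option D: A[3] -18->40, delta=58, new_sum=59+(58)=117 <-- matches target

Answer: D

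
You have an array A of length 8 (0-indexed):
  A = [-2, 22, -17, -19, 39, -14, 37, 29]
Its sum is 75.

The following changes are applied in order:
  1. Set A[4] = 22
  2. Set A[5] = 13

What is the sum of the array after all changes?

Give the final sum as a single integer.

Answer: 85

Derivation:
Initial sum: 75
Change 1: A[4] 39 -> 22, delta = -17, sum = 58
Change 2: A[5] -14 -> 13, delta = 27, sum = 85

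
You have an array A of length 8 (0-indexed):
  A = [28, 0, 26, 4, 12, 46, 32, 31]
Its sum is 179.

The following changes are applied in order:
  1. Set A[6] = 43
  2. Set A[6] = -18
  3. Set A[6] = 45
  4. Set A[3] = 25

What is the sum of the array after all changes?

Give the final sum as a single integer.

Initial sum: 179
Change 1: A[6] 32 -> 43, delta = 11, sum = 190
Change 2: A[6] 43 -> -18, delta = -61, sum = 129
Change 3: A[6] -18 -> 45, delta = 63, sum = 192
Change 4: A[3] 4 -> 25, delta = 21, sum = 213

Answer: 213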